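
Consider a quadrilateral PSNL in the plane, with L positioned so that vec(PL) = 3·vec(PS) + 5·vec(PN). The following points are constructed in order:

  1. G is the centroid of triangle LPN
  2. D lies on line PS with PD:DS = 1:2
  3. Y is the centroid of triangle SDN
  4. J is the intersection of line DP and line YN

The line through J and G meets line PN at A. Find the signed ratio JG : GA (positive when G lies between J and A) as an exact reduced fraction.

Set P = (0, 0), S = (1, 0), N = (0, 1), L = (3, 5); any affine frame gives the same invariant.
1. G is the centroid of triangle LPN ⇒ G = (1, 2)
2. D lies on line PS with PD:DS = 1:2 ⇒ D = (1/3, 0)
3. Y is the centroid of triangle SDN ⇒ Y = (4/9, 1/3)
4. J is the intersection of line DP and line YN ⇒ J = (2/3, 0)
line JG meets PN at A = (0, -4)
G = J + t·(A−J) with t = -1/2, so JG:GA = -1/2:3/2

JG:GA = -1/3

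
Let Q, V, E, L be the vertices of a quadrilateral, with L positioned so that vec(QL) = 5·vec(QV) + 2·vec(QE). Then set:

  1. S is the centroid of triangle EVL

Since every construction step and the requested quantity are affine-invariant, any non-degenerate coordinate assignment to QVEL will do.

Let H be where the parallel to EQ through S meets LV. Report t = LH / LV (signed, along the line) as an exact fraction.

t = 3/4

Set Q = (0, 0), V = (1, 0), E = (0, 1), L = (5, 2); any affine frame gives the same invariant.
1. S is the centroid of triangle EVL ⇒ S = (2, 1)
through S parallel to EQ: direction (0, -1); meets LV at H = (2, 1/2)
H = L + t·(V−L) with t = 3/4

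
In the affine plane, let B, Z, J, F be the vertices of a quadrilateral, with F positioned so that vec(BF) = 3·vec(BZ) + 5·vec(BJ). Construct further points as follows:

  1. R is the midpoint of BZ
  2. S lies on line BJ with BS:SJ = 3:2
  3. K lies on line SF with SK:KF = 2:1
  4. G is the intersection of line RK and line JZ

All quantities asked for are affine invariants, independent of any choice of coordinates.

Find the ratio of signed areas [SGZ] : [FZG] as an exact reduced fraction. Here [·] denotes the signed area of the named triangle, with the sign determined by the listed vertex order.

Assign B = (0, 0), Z = (1, 0), J = (0, 1), F = (3, 5) — the answer is frame-independent, so this choice is without loss of generality.
1. R is the midpoint of BZ ⇒ R = (1/2, 0)
2. S lies on line BJ with BS:SJ = 3:2 ⇒ S = (0, 3/5)
3. K lies on line SF with SK:KF = 2:1 ⇒ K = (2, 53/15)
4. G is the intersection of line RK and line JZ ⇒ G = (98/151, 53/151)
2·[SGZ] = -106/755, 2·[FZG] = -371/151
[SGZ]:[FZG] = -106/755:-371/151 = 2/35

[SGZ]:[FZG] = 2/35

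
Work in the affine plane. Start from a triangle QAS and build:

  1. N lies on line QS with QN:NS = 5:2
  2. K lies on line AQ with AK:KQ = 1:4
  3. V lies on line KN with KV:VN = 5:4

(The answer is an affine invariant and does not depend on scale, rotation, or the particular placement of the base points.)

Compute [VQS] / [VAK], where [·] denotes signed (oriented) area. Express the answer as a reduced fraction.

[VQS]:[VAK] = 112/25

Set Q = (0, 0), A = (1, 0), S = (0, 1); any affine frame gives the same invariant.
1. N lies on line QS with QN:NS = 5:2 ⇒ N = (0, 5/7)
2. K lies on line AQ with AK:KQ = 1:4 ⇒ K = (4/5, 0)
3. V lies on line KN with KV:VN = 5:4 ⇒ V = (16/45, 25/63)
2·[VQS] = -16/45, 2·[VAK] = -5/63
[VQS]:[VAK] = -16/45:-5/63 = 112/25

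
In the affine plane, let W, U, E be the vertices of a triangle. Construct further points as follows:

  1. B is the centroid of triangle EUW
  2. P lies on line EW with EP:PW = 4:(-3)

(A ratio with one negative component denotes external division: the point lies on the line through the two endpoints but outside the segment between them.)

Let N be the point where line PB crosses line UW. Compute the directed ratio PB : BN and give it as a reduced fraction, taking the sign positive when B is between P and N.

PB:BN = -10

Set W = (0, 0), U = (1, 0), E = (0, 1); any affine frame gives the same invariant.
1. B is the centroid of triangle EUW ⇒ B = (1/3, 1/3)
2. P lies on line EW with EP:PW = 4:(-3) ⇒ P = (0, -3)
line PB meets UW at N = (3/10, 0)
B = P + t·(N−P) with t = 10/9, so PB:BN = 10/9:-1/9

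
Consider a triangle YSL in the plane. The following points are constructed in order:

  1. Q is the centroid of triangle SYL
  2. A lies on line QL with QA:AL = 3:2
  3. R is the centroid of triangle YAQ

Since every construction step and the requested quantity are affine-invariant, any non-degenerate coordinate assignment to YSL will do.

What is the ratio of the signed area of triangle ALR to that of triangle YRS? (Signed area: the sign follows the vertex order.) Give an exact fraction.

[ALR]:[YRS] = -1/8

Work in coordinates with Y = (0, 0), S = (1, 0), L = (0, 1).
1. Q is the centroid of triangle SYL ⇒ Q = (1/3, 1/3)
2. A lies on line QL with QA:AL = 3:2 ⇒ A = (2/15, 11/15)
3. R is the centroid of triangle YAQ ⇒ R = (7/45, 16/45)
2·[ALR] = 2/45, 2·[YRS] = -16/45
[ALR]:[YRS] = 2/45:-16/45 = -1/8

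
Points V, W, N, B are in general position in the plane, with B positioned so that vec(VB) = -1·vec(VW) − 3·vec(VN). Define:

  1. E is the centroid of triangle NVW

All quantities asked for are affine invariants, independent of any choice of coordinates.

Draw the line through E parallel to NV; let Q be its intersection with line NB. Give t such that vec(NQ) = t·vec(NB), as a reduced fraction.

t = -1/3

Set V = (0, 0), W = (1, 0), N = (0, 1), B = (-1, -3); any affine frame gives the same invariant.
1. E is the centroid of triangle NVW ⇒ E = (1/3, 1/3)
through E parallel to NV: direction (0, -1); meets NB at Q = (1/3, 7/3)
Q = N + t·(B−N) with t = -1/3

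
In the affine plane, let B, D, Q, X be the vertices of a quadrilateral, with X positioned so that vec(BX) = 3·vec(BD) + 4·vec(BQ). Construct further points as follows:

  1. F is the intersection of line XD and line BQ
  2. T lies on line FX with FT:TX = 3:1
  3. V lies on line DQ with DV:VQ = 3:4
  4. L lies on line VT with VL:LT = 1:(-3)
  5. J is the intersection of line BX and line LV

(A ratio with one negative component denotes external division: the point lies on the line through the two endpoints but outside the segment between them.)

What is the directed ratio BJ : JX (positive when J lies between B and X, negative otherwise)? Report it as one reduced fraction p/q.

BJ:JX = -13/27

Work in coordinates with B = (0, 0), D = (1, 0), Q = (0, 1), X = (3, 4).
1. F is the intersection of line XD and line BQ ⇒ F = (0, -2)
2. T lies on line FX with FT:TX = 3:1 ⇒ T = (9/4, 5/2)
3. V lies on line DQ with DV:VQ = 3:4 ⇒ V = (4/7, 3/7)
4. L lies on line VT with VL:LT = 1:(-3) ⇒ L = (-15/56, -17/28)
5. J is the intersection of line BX and line LV ⇒ J = (-39/14, -26/7)
J = B + t·(X−B) with t = -13/14, so BJ:JX = t:(1−t) = -13/14:27/14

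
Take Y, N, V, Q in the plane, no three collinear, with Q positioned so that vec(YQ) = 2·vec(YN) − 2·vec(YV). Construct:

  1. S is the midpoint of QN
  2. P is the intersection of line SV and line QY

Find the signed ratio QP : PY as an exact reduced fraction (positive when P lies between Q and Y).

QP:PY = -1/3

Assign Y = (0, 0), N = (1, 0), V = (0, 1), Q = (2, -2) — the answer is frame-independent, so this choice is without loss of generality.
1. S is the midpoint of QN ⇒ S = (3/2, -1)
2. P is the intersection of line SV and line QY ⇒ P = (3, -3)
P = Q + t·(Y−Q) with t = -1/2, so QP:PY = t:(1−t) = -1/2:3/2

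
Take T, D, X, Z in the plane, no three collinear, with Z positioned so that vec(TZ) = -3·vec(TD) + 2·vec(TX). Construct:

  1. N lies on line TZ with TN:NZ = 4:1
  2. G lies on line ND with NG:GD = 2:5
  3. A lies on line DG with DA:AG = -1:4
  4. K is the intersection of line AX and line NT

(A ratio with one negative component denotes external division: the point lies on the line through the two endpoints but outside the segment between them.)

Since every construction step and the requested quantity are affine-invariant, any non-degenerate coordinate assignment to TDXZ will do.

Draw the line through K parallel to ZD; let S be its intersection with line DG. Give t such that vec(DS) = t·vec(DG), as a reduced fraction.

Choose coordinates T = (0, 0), D = (1, 0), X = (0, 1), Z = (-3, 2).
1. N lies on line TZ with TN:NZ = 4:1 ⇒ N = (-12/5, 8/5)
2. G lies on line ND with NG:GD = 2:5 ⇒ G = (-10/7, 8/7)
3. A lies on line DG with DA:AG = -1:4 ⇒ A = (38/21, -8/21)
4. K is the intersection of line AX and line NT ⇒ K = (114/11, -76/11)
through K parallel to ZD: direction (4, -2); meets DG at S = (-822/11, 392/11)
S = D + t·(G−D) with t = 343/11

t = 343/11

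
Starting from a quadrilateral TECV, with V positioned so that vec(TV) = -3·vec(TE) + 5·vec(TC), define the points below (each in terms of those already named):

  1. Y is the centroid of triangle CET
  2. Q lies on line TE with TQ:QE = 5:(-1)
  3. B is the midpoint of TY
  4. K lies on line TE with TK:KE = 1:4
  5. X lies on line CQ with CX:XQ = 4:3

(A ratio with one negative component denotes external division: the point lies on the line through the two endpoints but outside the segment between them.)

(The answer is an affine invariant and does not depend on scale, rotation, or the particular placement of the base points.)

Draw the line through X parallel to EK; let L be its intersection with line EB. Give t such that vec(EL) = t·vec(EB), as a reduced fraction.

t = 18/7

Choose coordinates T = (0, 0), E = (1, 0), C = (0, 1), V = (-3, 5).
1. Y is the centroid of triangle CET ⇒ Y = (1/3, 1/3)
2. Q lies on line TE with TQ:QE = 5:(-1) ⇒ Q = (5/4, 0)
3. B is the midpoint of TY ⇒ B = (1/6, 1/6)
4. K lies on line TE with TK:KE = 1:4 ⇒ K = (1/5, 0)
5. X lies on line CQ with CX:XQ = 4:3 ⇒ X = (5/7, 3/7)
through X parallel to EK: direction (-4/5, 0); meets EB at L = (-8/7, 3/7)
L = E + t·(B−E) with t = 18/7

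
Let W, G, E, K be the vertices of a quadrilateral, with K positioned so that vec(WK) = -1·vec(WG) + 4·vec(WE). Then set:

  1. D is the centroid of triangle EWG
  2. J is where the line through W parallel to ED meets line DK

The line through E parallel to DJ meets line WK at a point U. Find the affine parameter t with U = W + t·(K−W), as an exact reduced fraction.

t = 4/5

Work in coordinates with W = (0, 0), G = (1, 0), E = (0, 1), K = (-1, 4).
1. D is the centroid of triangle EWG ⇒ D = (1/3, 1/3)
2. J is where the line through W parallel to ED meets line DK ⇒ J = (5/3, -10/3)
through E parallel to DJ: direction (4/3, -11/3); meets WK at U = (-4/5, 16/5)
U = W + t·(K−W) with t = 4/5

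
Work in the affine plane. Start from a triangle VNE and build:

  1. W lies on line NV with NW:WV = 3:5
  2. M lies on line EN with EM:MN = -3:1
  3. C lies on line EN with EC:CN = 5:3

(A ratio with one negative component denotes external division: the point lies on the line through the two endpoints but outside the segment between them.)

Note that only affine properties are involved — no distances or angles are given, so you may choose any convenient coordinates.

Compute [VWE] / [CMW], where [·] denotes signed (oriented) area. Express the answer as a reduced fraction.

[VWE]:[CMW] = -40/21

Choose coordinates V = (0, 0), N = (1, 0), E = (0, 1).
1. W lies on line NV with NW:WV = 3:5 ⇒ W = (5/8, 0)
2. M lies on line EN with EM:MN = -3:1 ⇒ M = (3/2, -1/2)
3. C lies on line EN with EC:CN = 5:3 ⇒ C = (5/8, 3/8)
2·[VWE] = 5/8, 2·[CMW] = -21/64
[VWE]:[CMW] = 5/8:-21/64 = -40/21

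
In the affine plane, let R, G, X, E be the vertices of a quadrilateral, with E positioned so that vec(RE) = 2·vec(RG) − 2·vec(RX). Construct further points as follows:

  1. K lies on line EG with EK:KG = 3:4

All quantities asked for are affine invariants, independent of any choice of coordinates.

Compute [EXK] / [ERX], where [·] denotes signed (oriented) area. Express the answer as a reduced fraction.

[EXK]:[ERX] = 3/14

Assign R = (0, 0), G = (1, 0), X = (0, 1), E = (2, -2) — the answer is frame-independent, so this choice is without loss of generality.
1. K lies on line EG with EK:KG = 3:4 ⇒ K = (11/7, -8/7)
2·[EXK] = -3/7, 2·[ERX] = -2
[EXK]:[ERX] = -3/7:-2 = 3/14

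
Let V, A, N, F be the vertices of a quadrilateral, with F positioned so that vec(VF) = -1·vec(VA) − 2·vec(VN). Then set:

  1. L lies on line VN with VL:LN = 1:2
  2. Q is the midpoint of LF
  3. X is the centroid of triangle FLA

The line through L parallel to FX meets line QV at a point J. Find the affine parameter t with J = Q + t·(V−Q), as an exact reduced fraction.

t = 4

Set V = (0, 0), A = (1, 0), N = (0, 1), F = (-1, -2); any affine frame gives the same invariant.
1. L lies on line VN with VL:LN = 1:2 ⇒ L = (0, 1/3)
2. Q is the midpoint of LF ⇒ Q = (-1/2, -5/6)
3. X is the centroid of triangle FLA ⇒ X = (0, -5/9)
through L parallel to FX: direction (1, 13/9); meets QV at J = (3/2, 5/2)
J = Q + t·(V−Q) with t = 4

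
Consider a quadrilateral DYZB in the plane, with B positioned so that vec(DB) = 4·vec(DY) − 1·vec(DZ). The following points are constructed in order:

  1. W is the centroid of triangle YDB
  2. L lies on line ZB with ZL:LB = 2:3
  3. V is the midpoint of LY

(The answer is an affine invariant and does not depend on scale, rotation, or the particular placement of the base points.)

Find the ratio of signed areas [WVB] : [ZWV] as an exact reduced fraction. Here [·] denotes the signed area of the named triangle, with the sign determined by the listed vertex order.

Choose coordinates D = (0, 0), Y = (1, 0), Z = (0, 1), B = (4, -1).
1. W is the centroid of triangle YDB ⇒ W = (5/3, -1/3)
2. L lies on line ZB with ZL:LB = 2:3 ⇒ L = (8/5, 1/5)
3. V is the midpoint of LY ⇒ V = (13/10, 1/10)
2·[WVB] = -23/30, 2·[ZWV] = 7/30
[WVB]:[ZWV] = -23/30:7/30 = -23/7

[WVB]:[ZWV] = -23/7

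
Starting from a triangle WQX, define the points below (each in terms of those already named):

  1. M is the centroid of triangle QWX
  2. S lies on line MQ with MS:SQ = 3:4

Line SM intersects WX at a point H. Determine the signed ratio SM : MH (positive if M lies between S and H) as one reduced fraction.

Assign W = (0, 0), Q = (1, 0), X = (0, 1) — the answer is frame-independent, so this choice is without loss of generality.
1. M is the centroid of triangle QWX ⇒ M = (1/3, 1/3)
2. S lies on line MQ with MS:SQ = 3:4 ⇒ S = (13/21, 4/21)
line SM meets WX at H = (0, 1/2)
M = S + t·(H−S) with t = 6/13, so SM:MH = 6/13:7/13

SM:MH = 6/7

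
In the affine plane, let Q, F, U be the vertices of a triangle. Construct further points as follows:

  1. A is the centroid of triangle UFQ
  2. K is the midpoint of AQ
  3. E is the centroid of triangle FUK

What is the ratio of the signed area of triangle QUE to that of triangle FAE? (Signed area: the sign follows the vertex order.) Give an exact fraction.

Work in coordinates with Q = (0, 0), F = (1, 0), U = (0, 1).
1. A is the centroid of triangle UFQ ⇒ A = (1/3, 1/3)
2. K is the midpoint of AQ ⇒ K = (1/6, 1/6)
3. E is the centroid of triangle FUK ⇒ E = (7/18, 7/18)
2·[QUE] = -7/18, 2·[FAE] = -1/18
[QUE]:[FAE] = -7/18:-1/18 = 7

[QUE]:[FAE] = 7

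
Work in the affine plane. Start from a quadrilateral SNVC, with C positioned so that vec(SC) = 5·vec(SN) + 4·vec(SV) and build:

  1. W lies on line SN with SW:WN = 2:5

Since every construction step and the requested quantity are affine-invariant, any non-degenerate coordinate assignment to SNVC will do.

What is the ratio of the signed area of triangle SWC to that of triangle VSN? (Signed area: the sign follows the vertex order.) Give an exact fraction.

Choose coordinates S = (0, 0), N = (1, 0), V = (0, 1), C = (5, 4).
1. W lies on line SN with SW:WN = 2:5 ⇒ W = (2/7, 0)
2·[SWC] = 8/7, 2·[VSN] = 1
[SWC]:[VSN] = 8/7:1 = 8/7

[SWC]:[VSN] = 8/7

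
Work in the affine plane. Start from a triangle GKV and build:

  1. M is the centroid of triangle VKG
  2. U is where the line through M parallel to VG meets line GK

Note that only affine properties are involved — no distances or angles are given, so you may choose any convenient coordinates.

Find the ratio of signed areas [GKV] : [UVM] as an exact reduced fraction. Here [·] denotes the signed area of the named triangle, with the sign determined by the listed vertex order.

Work in coordinates with G = (0, 0), K = (1, 0), V = (0, 1).
1. M is the centroid of triangle VKG ⇒ M = (1/3, 1/3)
2. U is where the line through M parallel to VG meets line GK ⇒ U = (1/3, 0)
2·[GKV] = 1, 2·[UVM] = -1/9
[GKV]:[UVM] = 1:-1/9 = -9

[GKV]:[UVM] = -9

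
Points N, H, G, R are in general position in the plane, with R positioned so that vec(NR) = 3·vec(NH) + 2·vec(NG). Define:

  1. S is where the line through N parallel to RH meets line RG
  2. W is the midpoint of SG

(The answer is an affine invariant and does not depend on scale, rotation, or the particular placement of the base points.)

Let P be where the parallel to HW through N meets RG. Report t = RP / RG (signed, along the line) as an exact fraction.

t = 17/16

Set N = (0, 0), H = (1, 0), G = (0, 1), R = (3, 2); any affine frame gives the same invariant.
1. S is where the line through N parallel to RH meets line RG ⇒ S = (3/2, 3/2)
2. W is the midpoint of SG ⇒ W = (3/4, 5/4)
through N parallel to HW: direction (-1/4, 5/4); meets RG at P = (-3/16, 15/16)
P = R + t·(G−R) with t = 17/16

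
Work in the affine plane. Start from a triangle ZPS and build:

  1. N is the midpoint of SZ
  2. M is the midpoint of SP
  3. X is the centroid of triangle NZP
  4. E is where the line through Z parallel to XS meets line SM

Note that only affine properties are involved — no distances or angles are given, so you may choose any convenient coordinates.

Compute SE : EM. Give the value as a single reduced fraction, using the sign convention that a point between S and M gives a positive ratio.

Work in coordinates with Z = (0, 0), P = (1, 0), S = (0, 1).
1. N is the midpoint of SZ ⇒ N = (0, 1/2)
2. M is the midpoint of SP ⇒ M = (1/2, 1/2)
3. X is the centroid of triangle NZP ⇒ X = (1/3, 1/6)
4. E is where the line through Z parallel to XS meets line SM ⇒ E = (-2/3, 5/3)
E = S + t·(M−S) with t = -4/3, so SE:EM = t:(1−t) = -4/3:7/3

SE:EM = -4/7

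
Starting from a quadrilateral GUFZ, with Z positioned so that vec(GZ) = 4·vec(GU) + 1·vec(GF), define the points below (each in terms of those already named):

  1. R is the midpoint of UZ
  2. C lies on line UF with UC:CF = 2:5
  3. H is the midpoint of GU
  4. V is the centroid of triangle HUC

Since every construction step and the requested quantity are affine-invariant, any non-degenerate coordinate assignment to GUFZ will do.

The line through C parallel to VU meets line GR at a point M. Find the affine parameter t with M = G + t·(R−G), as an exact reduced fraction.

t = 12/31

Assign G = (0, 0), U = (1, 0), F = (0, 1), Z = (4, 1) — the answer is frame-independent, so this choice is without loss of generality.
1. R is the midpoint of UZ ⇒ R = (5/2, 1/2)
2. C lies on line UF with UC:CF = 2:5 ⇒ C = (5/7, 2/7)
3. H is the midpoint of GU ⇒ H = (1/2, 0)
4. V is the centroid of triangle HUC ⇒ V = (31/42, 2/21)
through C parallel to VU: direction (11/42, -2/21); meets GR at M = (30/31, 6/31)
M = G + t·(R−G) with t = 12/31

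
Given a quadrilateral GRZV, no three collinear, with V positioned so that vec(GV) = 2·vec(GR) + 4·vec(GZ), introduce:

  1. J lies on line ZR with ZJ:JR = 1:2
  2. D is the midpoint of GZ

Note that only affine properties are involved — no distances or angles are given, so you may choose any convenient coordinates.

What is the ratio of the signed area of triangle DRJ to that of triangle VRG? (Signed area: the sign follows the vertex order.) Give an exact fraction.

[DRJ]:[VRG] = -1/12

Assign G = (0, 0), R = (1, 0), Z = (0, 1), V = (2, 4) — the answer is frame-independent, so this choice is without loss of generality.
1. J lies on line ZR with ZJ:JR = 1:2 ⇒ J = (1/3, 2/3)
2. D is the midpoint of GZ ⇒ D = (0, 1/2)
2·[DRJ] = 1/3, 2·[VRG] = -4
[DRJ]:[VRG] = 1/3:-4 = -1/12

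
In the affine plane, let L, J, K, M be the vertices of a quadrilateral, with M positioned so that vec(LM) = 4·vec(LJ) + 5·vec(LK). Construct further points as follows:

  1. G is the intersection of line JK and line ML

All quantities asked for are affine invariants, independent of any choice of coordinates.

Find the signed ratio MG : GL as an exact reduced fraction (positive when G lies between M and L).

MG:GL = 8

Work in coordinates with L = (0, 0), J = (1, 0), K = (0, 1), M = (4, 5).
1. G is the intersection of line JK and line ML ⇒ G = (4/9, 5/9)
G = M + t·(L−M) with t = 8/9, so MG:GL = t:(1−t) = 8/9:1/9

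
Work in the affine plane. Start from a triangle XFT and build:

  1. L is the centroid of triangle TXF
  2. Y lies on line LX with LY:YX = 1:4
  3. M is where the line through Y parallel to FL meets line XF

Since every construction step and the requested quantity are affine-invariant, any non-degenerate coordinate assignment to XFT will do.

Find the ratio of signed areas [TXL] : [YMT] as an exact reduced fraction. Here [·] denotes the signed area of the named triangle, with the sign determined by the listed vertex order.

[TXL]:[YMT] = 25/24

Choose coordinates X = (0, 0), F = (1, 0), T = (0, 1).
1. L is the centroid of triangle TXF ⇒ L = (1/3, 1/3)
2. Y lies on line LX with LY:YX = 1:4 ⇒ Y = (4/15, 4/15)
3. M is where the line through Y parallel to FL meets line XF ⇒ M = (4/5, 0)
2·[TXL] = 1/3, 2·[YMT] = 8/25
[TXL]:[YMT] = 1/3:8/25 = 25/24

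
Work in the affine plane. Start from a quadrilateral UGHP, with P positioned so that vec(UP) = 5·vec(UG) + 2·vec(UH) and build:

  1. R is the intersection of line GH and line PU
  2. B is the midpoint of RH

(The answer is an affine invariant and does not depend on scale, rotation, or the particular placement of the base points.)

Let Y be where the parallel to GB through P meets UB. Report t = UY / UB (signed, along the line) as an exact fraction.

t = 7

Work in coordinates with U = (0, 0), G = (1, 0), H = (0, 1), P = (5, 2).
1. R is the intersection of line GH and line PU ⇒ R = (5/7, 2/7)
2. B is the midpoint of RH ⇒ B = (5/14, 9/14)
through P parallel to GB: direction (-9/14, 9/14); meets UB at Y = (5/2, 9/2)
Y = U + t·(B−U) with t = 7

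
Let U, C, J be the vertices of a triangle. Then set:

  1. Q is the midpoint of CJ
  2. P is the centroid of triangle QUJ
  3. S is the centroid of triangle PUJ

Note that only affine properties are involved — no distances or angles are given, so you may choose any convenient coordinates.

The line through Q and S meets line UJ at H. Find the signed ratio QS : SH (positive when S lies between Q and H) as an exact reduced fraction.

Work in coordinates with U = (0, 0), C = (1, 0), J = (0, 1).
1. Q is the midpoint of CJ ⇒ Q = (1/2, 1/2)
2. P is the centroid of triangle QUJ ⇒ P = (1/6, 1/2)
3. S is the centroid of triangle PUJ ⇒ S = (1/18, 1/2)
line QS meets UJ at H = (0, 1/2)
S = Q + t·(H−Q) with t = 8/9, so QS:SH = 8/9:1/9

QS:SH = 8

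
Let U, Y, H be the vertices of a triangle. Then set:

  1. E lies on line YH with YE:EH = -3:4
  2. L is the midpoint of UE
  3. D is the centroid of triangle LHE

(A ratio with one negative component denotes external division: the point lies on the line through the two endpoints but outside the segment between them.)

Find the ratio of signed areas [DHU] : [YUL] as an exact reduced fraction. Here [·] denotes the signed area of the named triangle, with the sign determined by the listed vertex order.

[DHU]:[YUL] = 4/3

Assign U = (0, 0), Y = (1, 0), H = (0, 1) — the answer is frame-independent, so this choice is without loss of generality.
1. E lies on line YH with YE:EH = -3:4 ⇒ E = (4, -3)
2. L is the midpoint of UE ⇒ L = (2, -3/2)
3. D is the centroid of triangle LHE ⇒ D = (2, -7/6)
2·[DHU] = 2, 2·[YUL] = 3/2
[DHU]:[YUL] = 2:3/2 = 4/3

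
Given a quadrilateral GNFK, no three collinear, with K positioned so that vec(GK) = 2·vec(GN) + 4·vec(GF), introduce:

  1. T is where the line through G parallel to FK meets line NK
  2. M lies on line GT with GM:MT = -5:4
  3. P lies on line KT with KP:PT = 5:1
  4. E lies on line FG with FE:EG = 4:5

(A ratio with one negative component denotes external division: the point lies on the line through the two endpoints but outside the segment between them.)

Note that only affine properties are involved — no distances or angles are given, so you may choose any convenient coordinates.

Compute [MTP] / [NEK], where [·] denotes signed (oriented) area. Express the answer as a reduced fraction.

Choose coordinates G = (0, 0), N = (1, 0), F = (0, 1), K = (2, 4).
1. T is where the line through G parallel to FK meets line NK ⇒ T = (8/5, 12/5)
2. M lies on line GT with GM:MT = -5:4 ⇒ M = (8, 12)
3. P lies on line KT with KP:PT = 5:1 ⇒ P = (5/3, 8/3)
4. E lies on line FG with FE:EG = 4:5 ⇒ E = (0, 5/9)
2·[MTP] = -16/15, 2·[NEK] = -41/9
[MTP]:[NEK] = -16/15:-41/9 = 48/205

[MTP]:[NEK] = 48/205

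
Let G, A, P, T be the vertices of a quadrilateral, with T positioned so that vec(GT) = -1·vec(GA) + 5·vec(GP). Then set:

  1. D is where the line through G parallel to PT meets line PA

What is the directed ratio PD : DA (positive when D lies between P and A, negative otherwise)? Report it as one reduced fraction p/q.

Work in coordinates with G = (0, 0), A = (1, 0), P = (0, 1), T = (-1, 5).
1. D is where the line through G parallel to PT meets line PA ⇒ D = (-1/3, 4/3)
D = P + t·(A−P) with t = -1/3, so PD:DA = t:(1−t) = -1/3:4/3

PD:DA = -1/4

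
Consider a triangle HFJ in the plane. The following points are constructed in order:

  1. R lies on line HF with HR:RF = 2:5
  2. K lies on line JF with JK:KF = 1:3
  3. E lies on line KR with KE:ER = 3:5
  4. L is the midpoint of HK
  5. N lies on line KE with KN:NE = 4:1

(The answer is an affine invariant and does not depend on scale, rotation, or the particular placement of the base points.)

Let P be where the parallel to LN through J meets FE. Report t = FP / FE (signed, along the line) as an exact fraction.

t = 64/39

Work in coordinates with H = (0, 0), F = (1, 0), J = (0, 1).
1. R lies on line HF with HR:RF = 2:5 ⇒ R = (2/7, 0)
2. K lies on line JF with JK:KF = 1:3 ⇒ K = (1/4, 3/4)
3. E lies on line KR with KE:ER = 3:5 ⇒ E = (59/224, 15/32)
4. L is the midpoint of HK ⇒ L = (1/8, 3/8)
5. N lies on line KE with KN:NE = 4:1 ⇒ N = (73/280, 21/40)
through J parallel to LN: direction (19/140, 3/20); meets FE at P = (-19/91, 10/13)
P = F + t·(E−F) with t = 64/39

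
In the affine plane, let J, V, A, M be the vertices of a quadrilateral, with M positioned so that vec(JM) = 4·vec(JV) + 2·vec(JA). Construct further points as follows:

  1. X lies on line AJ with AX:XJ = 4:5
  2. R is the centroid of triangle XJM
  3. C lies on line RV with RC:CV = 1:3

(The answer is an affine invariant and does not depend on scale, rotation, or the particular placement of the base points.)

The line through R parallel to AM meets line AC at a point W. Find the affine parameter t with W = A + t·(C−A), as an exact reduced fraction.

Assign J = (0, 0), V = (1, 0), A = (0, 1), M = (4, 2) — the answer is frame-independent, so this choice is without loss of generality.
1. X lies on line AJ with AX:XJ = 4:5 ⇒ X = (0, 5/9)
2. R is the centroid of triangle XJM ⇒ R = (4/3, 23/27)
3. C lies on line RV with RC:CV = 1:3 ⇒ C = (5/4, 23/36)
through R parallel to AM: direction (4, 1); meets AC at W = (260/291, 1943/2619)
W = A + t·(C−A) with t = 208/291

t = 208/291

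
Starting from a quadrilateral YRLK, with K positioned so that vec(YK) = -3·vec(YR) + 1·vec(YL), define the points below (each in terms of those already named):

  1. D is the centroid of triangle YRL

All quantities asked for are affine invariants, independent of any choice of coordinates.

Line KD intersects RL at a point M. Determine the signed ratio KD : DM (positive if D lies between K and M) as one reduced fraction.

Choose coordinates Y = (0, 0), R = (1, 0), L = (0, 1), K = (-3, 1).
1. D is the centroid of triangle YRL ⇒ D = (1/3, 1/3)
line KD meets RL at M = (3/4, 1/4)
D = K + t·(M−K) with t = 8/9, so KD:DM = 8/9:1/9

KD:DM = 8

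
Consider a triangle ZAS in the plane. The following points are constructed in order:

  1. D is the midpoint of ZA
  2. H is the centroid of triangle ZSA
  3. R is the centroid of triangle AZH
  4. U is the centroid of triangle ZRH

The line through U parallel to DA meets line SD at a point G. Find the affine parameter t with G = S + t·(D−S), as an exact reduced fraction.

Set Z = (0, 0), A = (1, 0), S = (0, 1); any affine frame gives the same invariant.
1. D is the midpoint of ZA ⇒ D = (1/2, 0)
2. H is the centroid of triangle ZSA ⇒ H = (1/3, 1/3)
3. R is the centroid of triangle AZH ⇒ R = (4/9, 1/9)
4. U is the centroid of triangle ZRH ⇒ U = (7/27, 4/27)
through U parallel to DA: direction (1/2, 0); meets SD at G = (23/54, 4/27)
G = S + t·(D−S) with t = 23/27

t = 23/27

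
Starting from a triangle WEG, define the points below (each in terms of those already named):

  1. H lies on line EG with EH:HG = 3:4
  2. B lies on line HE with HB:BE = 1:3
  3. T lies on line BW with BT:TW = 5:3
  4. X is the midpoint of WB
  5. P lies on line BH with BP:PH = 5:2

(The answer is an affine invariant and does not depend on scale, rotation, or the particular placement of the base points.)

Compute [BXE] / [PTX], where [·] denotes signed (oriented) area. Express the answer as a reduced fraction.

[BXE]:[PTX] = 84/5

Work in coordinates with W = (0, 0), E = (1, 0), G = (0, 1).
1. H lies on line EG with EH:HG = 3:4 ⇒ H = (4/7, 3/7)
2. B lies on line HE with HB:BE = 1:3 ⇒ B = (19/28, 9/28)
3. T lies on line BW with BT:TW = 5:3 ⇒ T = (57/224, 27/224)
4. X is the midpoint of WB ⇒ X = (19/56, 9/56)
5. P lies on line BH with BP:PH = 5:2 ⇒ P = (59/98, 39/98)
2·[BXE] = 9/56, 2·[PTX] = 15/1568
[BXE]:[PTX] = 9/56:15/1568 = 84/5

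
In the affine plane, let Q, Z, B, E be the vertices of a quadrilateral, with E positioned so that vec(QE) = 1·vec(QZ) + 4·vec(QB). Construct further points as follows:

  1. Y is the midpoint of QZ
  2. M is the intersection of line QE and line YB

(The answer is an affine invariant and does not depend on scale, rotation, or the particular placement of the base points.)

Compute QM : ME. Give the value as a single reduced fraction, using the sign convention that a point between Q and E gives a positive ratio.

Choose coordinates Q = (0, 0), Z = (1, 0), B = (0, 1), E = (1, 4).
1. Y is the midpoint of QZ ⇒ Y = (1/2, 0)
2. M is the intersection of line QE and line YB ⇒ M = (1/6, 2/3)
M = Q + t·(E−Q) with t = 1/6, so QM:ME = t:(1−t) = 1/6:5/6

QM:ME = 1/5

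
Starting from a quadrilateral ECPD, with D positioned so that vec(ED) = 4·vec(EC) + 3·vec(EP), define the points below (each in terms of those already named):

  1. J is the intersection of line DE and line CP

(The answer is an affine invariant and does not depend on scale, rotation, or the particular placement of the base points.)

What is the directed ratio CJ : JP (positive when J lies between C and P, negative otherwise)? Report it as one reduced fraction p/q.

CJ:JP = 3/4

Work in coordinates with E = (0, 0), C = (1, 0), P = (0, 1), D = (4, 3).
1. J is the intersection of line DE and line CP ⇒ J = (4/7, 3/7)
J = C + t·(P−C) with t = 3/7, so CJ:JP = t:(1−t) = 3/7:4/7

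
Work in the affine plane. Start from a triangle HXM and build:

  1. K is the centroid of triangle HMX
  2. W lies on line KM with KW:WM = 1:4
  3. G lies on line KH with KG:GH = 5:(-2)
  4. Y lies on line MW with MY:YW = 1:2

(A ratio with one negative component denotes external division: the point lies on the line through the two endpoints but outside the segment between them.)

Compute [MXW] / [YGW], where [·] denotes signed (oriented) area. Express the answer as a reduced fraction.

Choose coordinates H = (0, 0), X = (1, 0), M = (0, 1).
1. K is the centroid of triangle HMX ⇒ K = (1/3, 1/3)
2. W lies on line KM with KW:WM = 1:4 ⇒ W = (4/15, 7/15)
3. G lies on line KH with KG:GH = 5:(-2) ⇒ G = (-2/9, -2/9)
4. Y lies on line MW with MY:YW = 1:2 ⇒ Y = (4/45, 37/45)
2·[MXW] = -4/15, 2·[YGW] = 8/27
[MXW]:[YGW] = -4/15:8/27 = -9/10

[MXW]:[YGW] = -9/10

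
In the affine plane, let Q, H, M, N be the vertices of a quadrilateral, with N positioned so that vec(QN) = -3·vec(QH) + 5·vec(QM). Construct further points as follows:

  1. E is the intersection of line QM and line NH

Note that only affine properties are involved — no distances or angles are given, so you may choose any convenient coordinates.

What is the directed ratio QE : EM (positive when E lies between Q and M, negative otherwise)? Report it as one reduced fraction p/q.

Assign Q = (0, 0), H = (1, 0), M = (0, 1), N = (-3, 5) — the answer is frame-independent, so this choice is without loss of generality.
1. E is the intersection of line QM and line NH ⇒ E = (0, 5/4)
E = Q + t·(M−Q) with t = 5/4, so QE:EM = t:(1−t) = 5/4:-1/4

QE:EM = -5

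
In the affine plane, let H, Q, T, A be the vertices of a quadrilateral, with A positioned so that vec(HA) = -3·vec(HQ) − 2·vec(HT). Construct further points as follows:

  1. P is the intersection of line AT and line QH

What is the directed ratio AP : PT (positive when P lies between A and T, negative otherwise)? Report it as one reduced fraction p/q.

Assign H = (0, 0), Q = (1, 0), T = (0, 1), A = (-3, -2) — the answer is frame-independent, so this choice is without loss of generality.
1. P is the intersection of line AT and line QH ⇒ P = (-1, 0)
P = A + t·(T−A) with t = 2/3, so AP:PT = t:(1−t) = 2/3:1/3

AP:PT = 2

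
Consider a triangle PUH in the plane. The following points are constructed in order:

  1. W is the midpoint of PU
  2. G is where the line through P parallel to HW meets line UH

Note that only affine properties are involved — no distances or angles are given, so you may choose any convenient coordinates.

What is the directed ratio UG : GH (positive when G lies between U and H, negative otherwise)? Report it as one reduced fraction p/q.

UG:GH = -2

Choose coordinates P = (0, 0), U = (1, 0), H = (0, 1).
1. W is the midpoint of PU ⇒ W = (1/2, 0)
2. G is where the line through P parallel to HW meets line UH ⇒ G = (-1, 2)
G = U + t·(H−U) with t = 2, so UG:GH = t:(1−t) = 2:-1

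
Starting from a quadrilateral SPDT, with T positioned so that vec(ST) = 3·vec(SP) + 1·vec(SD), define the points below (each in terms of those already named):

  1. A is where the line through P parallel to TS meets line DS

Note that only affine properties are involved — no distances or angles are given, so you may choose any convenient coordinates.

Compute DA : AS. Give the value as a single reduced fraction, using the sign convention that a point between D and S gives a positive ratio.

Assign S = (0, 0), P = (1, 0), D = (0, 1), T = (3, 1) — the answer is frame-independent, so this choice is without loss of generality.
1. A is where the line through P parallel to TS meets line DS ⇒ A = (0, -1/3)
A = D + t·(S−D) with t = 4/3, so DA:AS = t:(1−t) = 4/3:-1/3

DA:AS = -4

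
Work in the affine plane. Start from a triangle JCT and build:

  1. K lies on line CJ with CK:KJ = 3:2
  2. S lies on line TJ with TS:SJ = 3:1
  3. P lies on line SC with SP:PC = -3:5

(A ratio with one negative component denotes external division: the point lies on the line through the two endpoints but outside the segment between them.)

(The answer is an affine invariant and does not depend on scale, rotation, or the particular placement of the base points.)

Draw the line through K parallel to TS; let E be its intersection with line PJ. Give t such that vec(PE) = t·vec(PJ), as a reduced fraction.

Work in coordinates with J = (0, 0), C = (1, 0), T = (0, 1).
1. K lies on line CJ with CK:KJ = 3:2 ⇒ K = (2/5, 0)
2. S lies on line TJ with TS:SJ = 3:1 ⇒ S = (0, 1/4)
3. P lies on line SC with SP:PC = -3:5 ⇒ P = (-3/2, 5/8)
through K parallel to TS: direction (0, -3/4); meets PJ at E = (2/5, -1/6)
E = P + t·(J−P) with t = 19/15

t = 19/15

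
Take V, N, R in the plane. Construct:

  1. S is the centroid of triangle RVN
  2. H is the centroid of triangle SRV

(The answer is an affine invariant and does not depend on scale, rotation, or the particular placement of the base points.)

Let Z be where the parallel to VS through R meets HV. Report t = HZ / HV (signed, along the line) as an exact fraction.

Choose coordinates V = (0, 0), N = (1, 0), R = (0, 1).
1. S is the centroid of triangle RVN ⇒ S = (1/3, 1/3)
2. H is the centroid of triangle SRV ⇒ H = (1/9, 4/9)
through R parallel to VS: direction (1/3, 1/3); meets HV at Z = (1/3, 4/3)
Z = H + t·(V−H) with t = -2

t = -2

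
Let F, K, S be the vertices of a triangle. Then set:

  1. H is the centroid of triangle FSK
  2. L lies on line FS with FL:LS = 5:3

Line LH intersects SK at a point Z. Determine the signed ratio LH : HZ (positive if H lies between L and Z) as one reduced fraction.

LH:HZ = 1/8

Choose coordinates F = (0, 0), K = (1, 0), S = (0, 1).
1. H is the centroid of triangle FSK ⇒ H = (1/3, 1/3)
2. L lies on line FS with FL:LS = 5:3 ⇒ L = (0, 5/8)
line LH meets SK at Z = (3, -2)
H = L + t·(Z−L) with t = 1/9, so LH:HZ = 1/9:8/9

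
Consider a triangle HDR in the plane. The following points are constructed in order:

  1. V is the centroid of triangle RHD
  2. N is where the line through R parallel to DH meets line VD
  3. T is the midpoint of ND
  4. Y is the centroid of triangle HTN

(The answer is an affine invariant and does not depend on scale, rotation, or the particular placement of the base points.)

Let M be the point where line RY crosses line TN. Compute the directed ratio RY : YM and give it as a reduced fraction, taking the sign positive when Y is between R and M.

RY:YM = -4

Choose coordinates H = (0, 0), D = (1, 0), R = (0, 1).
1. V is the centroid of triangle RHD ⇒ V = (1/3, 1/3)
2. N is where the line through R parallel to DH meets line VD ⇒ N = (-1, 1)
3. T is the midpoint of ND ⇒ T = (0, 1/2)
4. Y is the centroid of triangle HTN ⇒ Y = (-1/3, 1/2)
line RY meets TN at M = (-1/4, 5/8)
Y = R + t·(M−R) with t = 4/3, so RY:YM = 4/3:-1/3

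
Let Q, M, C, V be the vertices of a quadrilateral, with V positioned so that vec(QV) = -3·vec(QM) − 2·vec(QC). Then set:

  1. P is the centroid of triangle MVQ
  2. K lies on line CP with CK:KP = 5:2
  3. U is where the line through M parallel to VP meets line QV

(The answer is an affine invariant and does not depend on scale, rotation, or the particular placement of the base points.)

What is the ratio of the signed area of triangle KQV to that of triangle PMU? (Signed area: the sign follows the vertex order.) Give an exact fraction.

Assign Q = (0, 0), M = (1, 0), C = (0, 1), V = (-3, -2) — the answer is frame-independent, so this choice is without loss of generality.
1. P is the centroid of triangle MVQ ⇒ P = (-2/3, -2/3)
2. K lies on line CP with CK:KP = 5:2 ⇒ K = (-10/21, -4/21)
3. U is where the line through M parallel to VP meets line QV ⇒ U = (-6, -4)
2·[KQV] = -8/21, 2·[PMU] = -2
[KQV]:[PMU] = -8/21:-2 = 4/21

[KQV]:[PMU] = 4/21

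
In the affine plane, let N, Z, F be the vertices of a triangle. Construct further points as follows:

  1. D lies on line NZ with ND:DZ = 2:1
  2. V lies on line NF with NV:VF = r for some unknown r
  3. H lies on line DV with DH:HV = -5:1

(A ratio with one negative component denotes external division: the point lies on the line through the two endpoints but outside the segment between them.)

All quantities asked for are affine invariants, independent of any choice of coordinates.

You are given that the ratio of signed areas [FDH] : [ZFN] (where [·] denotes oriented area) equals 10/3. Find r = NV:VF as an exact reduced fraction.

r = -5/4

Assign N = (0, 0), Z = (1, 0), F = (0, 1) — the answer is frame-independent, so this choice is without loss of generality.
1. D lies on line NZ with ND:DZ = 2:1 ⇒ D = (2/3, 0)
2. With NV:VF = r, write λ = r/(r+1) so V = N + λ·(F−N); V is affine-linear in λ
3. H lies on line DV with DH:HV = -5:1 ⇒ H is an affine combination of earlier points and hence also affine-linear in λ
Every point depending on V is an affine combination of V and λ-independent points, so each such coordinate is linear in λ; the λ² term in each signed area is a multiple of (F−N)×(F−N) = 0, so 2·[FDH] and 2·[ZFN] are each linear in λ. Evaluating at λ=0 and λ=1:
  2·[FDH] = 5/6·λ − 5/6,   2·[ZFN] = 1
So [FDH]:[ZFN] = (5/6·λ − 5/6) / (1). Setting this equal to 10/3:
  5/6·λ − 5/6 = 10/3·(1)  ⇒  λ = 5
Then r = λ/(1−λ) = (5)/(-4) = -5/4. Check: with r = -5/4, V = (0, 5) and [FDH]:[ZFN] = 10/3 as required.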